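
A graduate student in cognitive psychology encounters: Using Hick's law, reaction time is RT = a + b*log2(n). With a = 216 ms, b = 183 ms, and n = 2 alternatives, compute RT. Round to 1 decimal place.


RT = 216 + 183 * log2(2)
log2(2) = 1.0
RT = 216 + 183 * 1.0
= 216 + 183.0
= 399.0 ms


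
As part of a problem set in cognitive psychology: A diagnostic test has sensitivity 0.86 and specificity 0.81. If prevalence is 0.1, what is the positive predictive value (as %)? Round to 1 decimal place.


PPV = (sens * prev) / (sens * prev + (1-spec) * (1-prev))
Numerator = 0.86 * 0.1 = 0.086
P(positive and no disease) = (1 - spec) * (1 - prev) = (1 - 0.81) * (1 - 0.1) = 0.171
Denominator = 0.086 + 0.171 = 0.257
PPV = 0.086 / 0.257 = 0.33463
As percentage = 33.5


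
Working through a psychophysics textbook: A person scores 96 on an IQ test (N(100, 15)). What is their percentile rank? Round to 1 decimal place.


z = (IQ - mean) / SD
z = (96 - 100) / 15 = -0.2667
Percentile = Phi(-0.2667) * 100
Phi(-0.2667) = 0.39485
= 39.5


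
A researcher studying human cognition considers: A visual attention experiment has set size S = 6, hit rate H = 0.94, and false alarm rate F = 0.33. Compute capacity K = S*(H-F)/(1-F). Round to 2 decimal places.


K = S * (H - F) / (1 - F)
H - F = 0.61
1 - F = 0.67
K = 6 * 0.61 / 0.67
= 5.46


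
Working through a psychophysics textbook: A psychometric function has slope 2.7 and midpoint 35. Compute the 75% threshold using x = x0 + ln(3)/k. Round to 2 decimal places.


At P = 0.75: 0.75 = 1/(1 + e^(-k*(x-x0)))
Solving: e^(-k*(x-x0)) = 1/3
x = x0 + ln(3)/k
ln(3) = 1.0986
x = 35 + 1.0986/2.7
= 35 + 0.4069
= 35.41


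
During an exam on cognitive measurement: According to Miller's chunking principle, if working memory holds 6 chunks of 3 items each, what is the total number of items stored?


Total items = chunks * items_per_chunk
= 6 * 3
= 18


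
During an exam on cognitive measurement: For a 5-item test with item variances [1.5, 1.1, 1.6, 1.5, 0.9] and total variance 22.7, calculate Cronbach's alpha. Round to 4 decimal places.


alpha = (k/(k-1)) * (1 - sum(s_i^2)/s_total^2)
sum(item variances) = 6.6
k/(k-1) = 5/4 = 1.25
1 - 6.6/22.7 = 1 - 0.290749 = 0.709251
alpha = 1.25 * 0.709251
= 0.8866


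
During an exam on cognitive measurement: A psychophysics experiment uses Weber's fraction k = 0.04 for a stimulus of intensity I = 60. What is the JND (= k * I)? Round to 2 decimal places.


JND = k * I
JND = 0.04 * 60
= 2.40


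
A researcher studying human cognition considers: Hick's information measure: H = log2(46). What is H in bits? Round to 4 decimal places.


H = log2(n)
H = log2(46)
= 5.5236


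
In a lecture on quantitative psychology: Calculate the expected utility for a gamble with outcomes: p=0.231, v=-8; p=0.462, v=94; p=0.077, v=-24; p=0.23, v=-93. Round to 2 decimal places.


EU = sum(p_i * v_i)
0.231 * -8 = -1.848
0.462 * 94 = 43.428
0.077 * -24 = -1.848
0.23 * -93 = -21.39
EU = -1.848 + 43.428 + -1.848 + -21.39
= 18.34


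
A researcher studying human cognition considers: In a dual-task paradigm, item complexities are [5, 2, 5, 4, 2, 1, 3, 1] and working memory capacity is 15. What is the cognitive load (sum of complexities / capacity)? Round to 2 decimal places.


Total complexity = 5 + 2 + 5 + 4 + 2 + 1 + 3 + 1 = 23
Load = total / capacity = 23 / 15
= 1.53


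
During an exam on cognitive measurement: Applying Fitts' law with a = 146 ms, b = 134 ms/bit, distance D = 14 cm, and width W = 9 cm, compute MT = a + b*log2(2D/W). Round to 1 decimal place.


MT = 146 + 134 * log2(2*14/9)
2D/W = 3.111111
log2(3.111111) = 1.6374
MT = 146 + 134 * 1.6374
= 365.4 ms


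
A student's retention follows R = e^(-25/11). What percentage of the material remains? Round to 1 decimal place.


R = e^(-t/S)
-t/S = -25/11 = -2.272727
R = e^(-2.272727) = 0.103031
Percentage = 0.103031 * 100
= 10.3


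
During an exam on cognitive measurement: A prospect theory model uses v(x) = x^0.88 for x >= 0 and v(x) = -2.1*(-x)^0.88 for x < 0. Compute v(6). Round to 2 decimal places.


Since x = 6 >= 0, use v(x) = x^0.88
6^0.88 = 4.8392
v(6) = 4.84


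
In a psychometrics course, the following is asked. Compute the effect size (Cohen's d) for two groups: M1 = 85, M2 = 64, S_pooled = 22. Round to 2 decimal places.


Cohen's d = (M1 - M2) / S_pooled
= (85 - 64) / 22
= 21 / 22
= 0.95


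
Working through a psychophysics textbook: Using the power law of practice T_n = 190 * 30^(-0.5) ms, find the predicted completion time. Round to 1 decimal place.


T_n = 190 * 30^(-0.5)
30^(-0.5) = 0.182574
T_n = 190 * 0.182574
= 34.7 ms


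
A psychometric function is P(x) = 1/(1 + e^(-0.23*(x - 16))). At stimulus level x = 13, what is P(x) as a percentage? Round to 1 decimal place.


P(x) = 1/(1 + e^(-0.23*(13 - 16)))
Exponent = -0.23 * -3 = 0.69
e^(0.69) = 1.993716
P = 1/(1 + 1.993716) = 0.334033
Percentage = 33.4


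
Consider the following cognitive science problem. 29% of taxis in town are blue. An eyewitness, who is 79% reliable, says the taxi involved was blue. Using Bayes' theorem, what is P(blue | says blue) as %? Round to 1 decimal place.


P(blue | says blue) = P(says blue | blue)*P(blue) / [P(says blue | blue)*P(blue) + P(says blue | not blue)*P(not blue)]
Numerator = 0.79 * 0.29 = 0.2291
False identification = 0.21 * 0.71 = 0.1491
P = 0.2291 / (0.2291 + 0.1491)
= 0.2291 / 0.3782
As percentage = 60.6


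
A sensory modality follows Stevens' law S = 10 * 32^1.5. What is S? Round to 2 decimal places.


S = 10 * 32^1.5
32^1.5 = 181.0193
S = 10 * 181.0193
= 1810.19


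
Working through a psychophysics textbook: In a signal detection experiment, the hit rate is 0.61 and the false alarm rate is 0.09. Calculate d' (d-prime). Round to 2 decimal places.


d' = z(HR) - z(FAR)
z(0.61) = 0.2793
z(0.09) = -1.3408
d' = 0.2793 - -1.3408
= 1.62


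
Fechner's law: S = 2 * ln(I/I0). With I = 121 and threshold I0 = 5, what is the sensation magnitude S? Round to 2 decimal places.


S = 2 * ln(121/5)
I/I0 = 24.2
ln(24.2) = 3.1864
S = 2 * 3.1864
= 6.37


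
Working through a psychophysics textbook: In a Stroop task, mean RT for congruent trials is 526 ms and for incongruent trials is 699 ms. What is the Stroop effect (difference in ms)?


Stroop effect = RT(incongruent) - RT(congruent)
= 699 - 526
= 173 ms


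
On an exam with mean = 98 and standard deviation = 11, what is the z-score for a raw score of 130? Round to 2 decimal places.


z = (X - mu) / sigma
= (130 - 98) / 11
= 32 / 11
= 2.91


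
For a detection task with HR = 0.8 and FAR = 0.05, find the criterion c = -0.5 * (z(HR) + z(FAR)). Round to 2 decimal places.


c = -0.5 * (z(HR) + z(FAR))
z(0.8) = 0.8416
z(0.05) = -1.6449
c = -0.5 * (0.8416 + -1.6449)
= -0.5 * -0.8033
= 0.40


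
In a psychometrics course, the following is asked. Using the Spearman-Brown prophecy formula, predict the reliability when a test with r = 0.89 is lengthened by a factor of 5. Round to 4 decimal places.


r_new = n*r / (1 + (n-1)*r)
Numerator = 5 * 0.89 = 4.45
Denominator = 1 + 4 * 0.89 = 4.56
r_new = 4.45 / 4.56
= 0.9759


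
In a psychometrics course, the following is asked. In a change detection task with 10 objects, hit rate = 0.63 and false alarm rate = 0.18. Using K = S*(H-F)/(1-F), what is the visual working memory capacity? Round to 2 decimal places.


K = S * (H - F) / (1 - F)
H - F = 0.45
1 - F = 0.82
K = 10 * 0.45 / 0.82
= 5.49


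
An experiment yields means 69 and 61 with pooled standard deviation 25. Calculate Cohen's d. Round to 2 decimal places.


Cohen's d = (M1 - M2) / S_pooled
= (69 - 61) / 25
= 8 / 25
= 0.32


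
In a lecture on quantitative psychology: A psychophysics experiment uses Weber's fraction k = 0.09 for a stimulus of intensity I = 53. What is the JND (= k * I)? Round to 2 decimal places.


JND = k * I
JND = 0.09 * 53
= 4.77


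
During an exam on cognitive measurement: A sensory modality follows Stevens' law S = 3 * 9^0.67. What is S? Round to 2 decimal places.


S = 3 * 9^0.67
9^0.67 = 4.3586
S = 3 * 4.3586
= 13.08


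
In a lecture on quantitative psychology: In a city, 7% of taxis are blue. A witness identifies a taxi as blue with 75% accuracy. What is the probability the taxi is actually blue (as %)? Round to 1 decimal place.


P(blue | says blue) = P(says blue | blue)*P(blue) / [P(says blue | blue)*P(blue) + P(says blue | not blue)*P(not blue)]
Numerator = 0.75 * 0.07 = 0.0525
False identification = 0.25 * 0.93 = 0.2325
P = 0.0525 / (0.0525 + 0.2325)
= 0.0525 / 0.285
As percentage = 18.4


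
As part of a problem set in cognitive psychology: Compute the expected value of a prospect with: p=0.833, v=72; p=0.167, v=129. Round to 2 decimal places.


EU = sum(p_i * v_i)
0.833 * 72 = 59.976
0.167 * 129 = 21.543
EU = 59.976 + 21.543
= 81.52


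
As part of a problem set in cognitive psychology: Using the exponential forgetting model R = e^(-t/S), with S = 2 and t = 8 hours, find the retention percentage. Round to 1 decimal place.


R = e^(-t/S)
-t/S = -8/2 = -4.0
R = e^(-4.0) = 0.018316
Percentage = 0.018316 * 100
= 1.8


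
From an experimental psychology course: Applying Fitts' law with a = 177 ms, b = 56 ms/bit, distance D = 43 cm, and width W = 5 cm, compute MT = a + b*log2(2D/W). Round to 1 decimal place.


MT = 177 + 56 * log2(2*43/5)
2D/W = 17.2
log2(17.2) = 4.1043
MT = 177 + 56 * 4.1043
= 406.8 ms


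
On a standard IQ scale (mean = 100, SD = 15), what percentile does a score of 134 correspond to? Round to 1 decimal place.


z = (IQ - mean) / SD
z = (134 - 100) / 15 = 2.2667
Percentile = Phi(2.2667) * 100
Phi(2.2667) = 0.988296
= 98.8


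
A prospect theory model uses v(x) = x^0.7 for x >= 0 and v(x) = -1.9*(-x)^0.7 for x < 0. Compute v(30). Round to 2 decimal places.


Since x = 30 >= 0, use v(x) = x^0.7
30^0.7 = 10.814
v(30) = 10.81


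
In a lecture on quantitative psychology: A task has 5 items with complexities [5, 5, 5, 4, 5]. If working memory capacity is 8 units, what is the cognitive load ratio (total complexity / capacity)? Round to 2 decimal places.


Total complexity = 5 + 5 + 5 + 4 + 5 = 24
Load = total / capacity = 24 / 8
= 3.00


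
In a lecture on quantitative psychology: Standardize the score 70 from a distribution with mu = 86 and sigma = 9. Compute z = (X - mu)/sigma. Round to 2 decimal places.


z = (X - mu) / sigma
= (70 - 86) / 9
= -16 / 9
= -1.78


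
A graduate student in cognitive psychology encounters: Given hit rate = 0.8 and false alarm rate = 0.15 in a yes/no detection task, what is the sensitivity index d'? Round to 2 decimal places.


d' = z(HR) - z(FAR)
z(0.8) = 0.8416
z(0.15) = -1.0364
d' = 0.8416 - -1.0364
= 1.88


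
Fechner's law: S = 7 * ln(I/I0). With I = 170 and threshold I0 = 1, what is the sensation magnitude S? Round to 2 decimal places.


S = 7 * ln(170/1)
I/I0 = 170.0
ln(170.0) = 5.1358
S = 7 * 5.1358
= 35.95


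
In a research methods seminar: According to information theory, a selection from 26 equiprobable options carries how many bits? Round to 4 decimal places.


H = log2(n)
H = log2(26)
= 4.7004


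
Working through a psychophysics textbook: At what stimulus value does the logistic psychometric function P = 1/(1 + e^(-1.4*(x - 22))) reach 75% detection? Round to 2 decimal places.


At P = 0.75: 0.75 = 1/(1 + e^(-k*(x-x0)))
Solving: e^(-k*(x-x0)) = 1/3
x = x0 + ln(3)/k
ln(3) = 1.0986
x = 22 + 1.0986/1.4
= 22 + 0.7847
= 22.78


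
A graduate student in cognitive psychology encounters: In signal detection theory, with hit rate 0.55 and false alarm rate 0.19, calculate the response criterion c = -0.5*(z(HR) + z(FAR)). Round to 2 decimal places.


c = -0.5 * (z(HR) + z(FAR))
z(0.55) = 0.1257
z(0.19) = -0.8779
c = -0.5 * (0.1257 + -0.8779)
= -0.5 * -0.7522
= 0.38


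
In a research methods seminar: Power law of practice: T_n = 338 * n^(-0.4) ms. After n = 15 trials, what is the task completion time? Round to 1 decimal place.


T_n = 338 * 15^(-0.4)
15^(-0.4) = 0.338504
T_n = 338 * 0.338504
= 114.4 ms


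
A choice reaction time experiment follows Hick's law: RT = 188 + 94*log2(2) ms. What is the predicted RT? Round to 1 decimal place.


RT = 188 + 94 * log2(2)
log2(2) = 1.0
RT = 188 + 94 * 1.0
= 188 + 94.0
= 282.0 ms


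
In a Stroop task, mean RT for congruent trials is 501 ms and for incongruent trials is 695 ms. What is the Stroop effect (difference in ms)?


Stroop effect = RT(incongruent) - RT(congruent)
= 695 - 501
= 194 ms


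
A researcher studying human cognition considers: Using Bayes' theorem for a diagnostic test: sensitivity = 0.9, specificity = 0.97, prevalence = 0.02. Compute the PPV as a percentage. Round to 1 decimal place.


PPV = (sens * prev) / (sens * prev + (1-spec) * (1-prev))
Numerator = 0.9 * 0.02 = 0.018
P(positive and no disease) = (1 - spec) * (1 - prev) = (1 - 0.97) * (1 - 0.02) = 0.0294
Denominator = 0.018 + 0.0294 = 0.0474
PPV = 0.018 / 0.0474 = 0.379747
As percentage = 38.0


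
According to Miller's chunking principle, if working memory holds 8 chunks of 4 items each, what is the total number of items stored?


Total items = chunks * items_per_chunk
= 8 * 4
= 32


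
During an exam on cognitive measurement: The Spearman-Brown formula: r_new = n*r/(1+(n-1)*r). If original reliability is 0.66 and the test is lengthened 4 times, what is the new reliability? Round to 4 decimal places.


r_new = n*r / (1 + (n-1)*r)
Numerator = 4 * 0.66 = 2.64
Denominator = 1 + 3 * 0.66 = 2.98
r_new = 2.64 / 2.98
= 0.8859


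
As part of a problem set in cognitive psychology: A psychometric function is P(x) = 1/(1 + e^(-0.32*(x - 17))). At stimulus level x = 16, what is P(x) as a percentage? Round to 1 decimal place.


P(x) = 1/(1 + e^(-0.32*(16 - 17)))
Exponent = -0.32 * -1 = 0.32
e^(0.32) = 1.377128
P = 1/(1 + 1.377128) = 0.420676
Percentage = 42.1


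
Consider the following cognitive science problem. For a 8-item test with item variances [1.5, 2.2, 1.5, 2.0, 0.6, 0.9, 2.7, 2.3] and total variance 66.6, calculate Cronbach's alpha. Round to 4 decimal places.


alpha = (k/(k-1)) * (1 - sum(s_i^2)/s_total^2)
sum(item variances) = 13.7
k/(k-1) = 8/7 = 1.142857
1 - 13.7/66.6 = 1 - 0.205706 = 0.794294
alpha = 1.142857 * 0.794294
= 0.9078


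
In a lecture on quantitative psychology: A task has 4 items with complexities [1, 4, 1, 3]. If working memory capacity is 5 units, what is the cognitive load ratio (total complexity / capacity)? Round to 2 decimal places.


Total complexity = 1 + 4 + 1 + 3 = 9
Load = total / capacity = 9 / 5
= 1.80


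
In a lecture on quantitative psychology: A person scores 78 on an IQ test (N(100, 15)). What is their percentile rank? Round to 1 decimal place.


z = (IQ - mean) / SD
z = (78 - 100) / 15 = -1.4667
Percentile = Phi(-1.4667) * 100
Phi(-1.4667) = 0.071229
= 7.1


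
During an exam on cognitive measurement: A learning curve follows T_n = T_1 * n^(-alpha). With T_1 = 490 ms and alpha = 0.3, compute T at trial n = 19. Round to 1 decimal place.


T_n = 490 * 19^(-0.3)
19^(-0.3) = 0.413403
T_n = 490 * 0.413403
= 202.6 ms


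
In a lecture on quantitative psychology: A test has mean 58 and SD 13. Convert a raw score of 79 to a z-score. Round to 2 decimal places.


z = (X - mu) / sigma
= (79 - 58) / 13
= 21 / 13
= 1.62


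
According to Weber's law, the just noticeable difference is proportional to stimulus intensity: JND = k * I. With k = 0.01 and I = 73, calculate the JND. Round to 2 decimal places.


JND = k * I
JND = 0.01 * 73
= 0.73


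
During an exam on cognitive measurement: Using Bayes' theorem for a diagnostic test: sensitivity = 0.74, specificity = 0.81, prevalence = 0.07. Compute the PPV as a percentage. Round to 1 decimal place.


PPV = (sens * prev) / (sens * prev + (1-spec) * (1-prev))
Numerator = 0.74 * 0.07 = 0.0518
P(positive and no disease) = (1 - spec) * (1 - prev) = (1 - 0.81) * (1 - 0.07) = 0.1767
Denominator = 0.0518 + 0.1767 = 0.2285
PPV = 0.0518 / 0.2285 = 0.226696
As percentage = 22.7


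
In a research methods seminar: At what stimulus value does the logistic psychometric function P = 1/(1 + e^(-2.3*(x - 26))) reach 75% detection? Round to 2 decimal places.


At P = 0.75: 0.75 = 1/(1 + e^(-k*(x-x0)))
Solving: e^(-k*(x-x0)) = 1/3
x = x0 + ln(3)/k
ln(3) = 1.0986
x = 26 + 1.0986/2.3
= 26 + 0.4777
= 26.48


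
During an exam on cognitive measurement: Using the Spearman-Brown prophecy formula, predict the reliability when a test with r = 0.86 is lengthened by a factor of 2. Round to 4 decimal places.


r_new = n*r / (1 + (n-1)*r)
Numerator = 2 * 0.86 = 1.72
Denominator = 1 + 1 * 0.86 = 1.86
r_new = 1.72 / 1.86
= 0.9247


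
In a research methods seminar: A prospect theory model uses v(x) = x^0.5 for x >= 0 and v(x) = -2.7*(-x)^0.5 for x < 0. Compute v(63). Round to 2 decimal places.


Since x = 63 >= 0, use v(x) = x^0.5
63^0.5 = 7.9373
v(63) = 7.94


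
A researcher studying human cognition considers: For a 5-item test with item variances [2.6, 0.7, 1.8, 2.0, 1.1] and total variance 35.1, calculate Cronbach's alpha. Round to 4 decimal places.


alpha = (k/(k-1)) * (1 - sum(s_i^2)/s_total^2)
sum(item variances) = 8.2
k/(k-1) = 5/4 = 1.25
1 - 8.2/35.1 = 1 - 0.233618 = 0.766382
alpha = 1.25 * 0.766382
= 0.9580


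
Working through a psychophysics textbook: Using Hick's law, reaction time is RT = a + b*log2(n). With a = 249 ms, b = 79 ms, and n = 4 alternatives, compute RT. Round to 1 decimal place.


RT = 249 + 79 * log2(4)
log2(4) = 2.0
RT = 249 + 79 * 2.0
= 249 + 158.0
= 407.0 ms


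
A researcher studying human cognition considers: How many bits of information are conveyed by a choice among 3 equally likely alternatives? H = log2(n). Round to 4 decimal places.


H = log2(n)
H = log2(3)
= 1.5850


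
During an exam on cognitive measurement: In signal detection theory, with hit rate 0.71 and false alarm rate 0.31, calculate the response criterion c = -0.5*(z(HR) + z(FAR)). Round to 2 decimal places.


c = -0.5 * (z(HR) + z(FAR))
z(0.71) = 0.5534
z(0.31) = -0.4959
c = -0.5 * (0.5534 + -0.4959)
= -0.5 * 0.0575
= -0.03


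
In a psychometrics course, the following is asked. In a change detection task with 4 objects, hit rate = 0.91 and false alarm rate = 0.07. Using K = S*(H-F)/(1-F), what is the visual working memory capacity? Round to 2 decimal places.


K = S * (H - F) / (1 - F)
H - F = 0.84
1 - F = 0.93
K = 4 * 0.84 / 0.93
= 3.61


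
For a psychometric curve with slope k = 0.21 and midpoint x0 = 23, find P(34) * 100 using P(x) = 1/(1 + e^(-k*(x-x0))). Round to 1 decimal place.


P(x) = 1/(1 + e^(-0.21*(34 - 23)))
Exponent = -0.21 * 11 = -2.31
e^(-2.31) = 0.099261
P = 1/(1 + 0.099261) = 0.909702
Percentage = 91.0


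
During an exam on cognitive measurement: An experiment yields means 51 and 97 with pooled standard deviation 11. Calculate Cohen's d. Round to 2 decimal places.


Cohen's d = (M1 - M2) / S_pooled
= (51 - 97) / 11
= -46 / 11
= -4.18


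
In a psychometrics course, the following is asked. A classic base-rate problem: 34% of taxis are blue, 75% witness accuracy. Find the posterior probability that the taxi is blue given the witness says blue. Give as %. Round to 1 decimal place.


P(blue | says blue) = P(says blue | blue)*P(blue) / [P(says blue | blue)*P(blue) + P(says blue | not blue)*P(not blue)]
Numerator = 0.75 * 0.34 = 0.255
False identification = 0.25 * 0.66 = 0.165
P = 0.255 / (0.255 + 0.165)
= 0.255 / 0.42
As percentage = 60.7


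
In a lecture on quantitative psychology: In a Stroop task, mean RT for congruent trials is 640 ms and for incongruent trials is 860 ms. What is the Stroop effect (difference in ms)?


Stroop effect = RT(incongruent) - RT(congruent)
= 860 - 640
= 220 ms


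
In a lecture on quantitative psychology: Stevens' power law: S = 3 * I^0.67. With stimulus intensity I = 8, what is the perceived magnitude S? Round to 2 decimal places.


S = 3 * 8^0.67
8^0.67 = 4.0278
S = 3 * 4.0278
= 12.08


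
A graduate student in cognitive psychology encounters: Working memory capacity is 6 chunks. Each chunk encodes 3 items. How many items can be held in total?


Total items = chunks * items_per_chunk
= 6 * 3
= 18


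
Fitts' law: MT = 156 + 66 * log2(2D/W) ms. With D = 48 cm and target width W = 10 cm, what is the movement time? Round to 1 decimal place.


MT = 156 + 66 * log2(2*48/10)
2D/W = 9.6
log2(9.6) = 3.263
MT = 156 + 66 * 3.263
= 371.4 ms


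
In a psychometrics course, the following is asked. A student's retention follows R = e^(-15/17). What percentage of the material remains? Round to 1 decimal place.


R = e^(-t/S)
-t/S = -15/17 = -0.882353
R = e^(-0.882353) = 0.413808
Percentage = 0.413808 * 100
= 41.4


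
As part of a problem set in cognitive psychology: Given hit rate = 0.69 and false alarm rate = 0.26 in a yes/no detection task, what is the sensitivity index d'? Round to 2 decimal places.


d' = z(HR) - z(FAR)
z(0.69) = 0.4959
z(0.26) = -0.6433
d' = 0.4959 - -0.6433
= 1.14


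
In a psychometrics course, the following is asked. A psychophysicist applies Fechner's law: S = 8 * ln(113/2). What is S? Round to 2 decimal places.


S = 8 * ln(113/2)
I/I0 = 56.5
ln(56.5) = 4.0342
S = 8 * 4.0342
= 32.27


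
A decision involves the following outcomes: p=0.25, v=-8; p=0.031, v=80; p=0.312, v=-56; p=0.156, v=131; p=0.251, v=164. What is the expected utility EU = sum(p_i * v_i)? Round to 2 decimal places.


EU = sum(p_i * v_i)
0.25 * -8 = -2.0
0.031 * 80 = 2.48
0.312 * -56 = -17.472
0.156 * 131 = 20.436
0.251 * 164 = 41.164
EU = -2.0 + 2.48 + -17.472 + 20.436 + 41.164
= 44.61


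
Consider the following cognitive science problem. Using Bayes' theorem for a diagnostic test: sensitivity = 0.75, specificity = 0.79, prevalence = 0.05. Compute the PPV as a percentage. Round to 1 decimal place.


PPV = (sens * prev) / (sens * prev + (1-spec) * (1-prev))
Numerator = 0.75 * 0.05 = 0.0375
P(positive and no disease) = (1 - spec) * (1 - prev) = (1 - 0.79) * (1 - 0.05) = 0.1995
Denominator = 0.0375 + 0.1995 = 0.237
PPV = 0.0375 / 0.237 = 0.158228
As percentage = 15.8


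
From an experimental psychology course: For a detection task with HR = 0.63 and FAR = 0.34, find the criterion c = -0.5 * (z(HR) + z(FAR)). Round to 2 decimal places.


c = -0.5 * (z(HR) + z(FAR))
z(0.63) = 0.3319
z(0.34) = -0.4125
c = -0.5 * (0.3319 + -0.4125)
= -0.5 * -0.0806
= 0.04


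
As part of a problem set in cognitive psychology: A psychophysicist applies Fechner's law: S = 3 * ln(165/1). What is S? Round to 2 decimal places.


S = 3 * ln(165/1)
I/I0 = 165.0
ln(165.0) = 5.1059
S = 3 * 5.1059
= 15.32


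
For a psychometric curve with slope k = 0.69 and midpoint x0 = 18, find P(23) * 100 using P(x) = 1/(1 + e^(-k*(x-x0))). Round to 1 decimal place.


P(x) = 1/(1 + e^(-0.69*(23 - 18)))
Exponent = -0.69 * 5 = -3.45
e^(-3.45) = 0.031746
P = 1/(1 + 0.031746) = 0.969231
Percentage = 96.9


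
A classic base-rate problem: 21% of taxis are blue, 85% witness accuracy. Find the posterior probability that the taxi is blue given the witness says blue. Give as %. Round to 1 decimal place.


P(blue | says blue) = P(says blue | blue)*P(blue) / [P(says blue | blue)*P(blue) + P(says blue | not blue)*P(not blue)]
Numerator = 0.85 * 0.21 = 0.1785
False identification = 0.15 * 0.79 = 0.1185
P = 0.1785 / (0.1785 + 0.1185)
= 0.1785 / 0.297
As percentage = 60.1


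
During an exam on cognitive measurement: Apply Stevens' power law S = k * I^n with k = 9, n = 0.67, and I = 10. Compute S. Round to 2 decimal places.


S = 9 * 10^0.67
10^0.67 = 4.6774
S = 9 * 4.6774
= 42.10


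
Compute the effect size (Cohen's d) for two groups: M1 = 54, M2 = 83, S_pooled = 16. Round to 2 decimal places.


Cohen's d = (M1 - M2) / S_pooled
= (54 - 83) / 16
= -29 / 16
= -1.81


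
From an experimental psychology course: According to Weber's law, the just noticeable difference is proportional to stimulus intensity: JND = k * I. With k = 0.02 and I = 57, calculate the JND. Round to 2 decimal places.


JND = k * I
JND = 0.02 * 57
= 1.14


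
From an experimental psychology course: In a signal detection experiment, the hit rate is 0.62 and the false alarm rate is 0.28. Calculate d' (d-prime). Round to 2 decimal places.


d' = z(HR) - z(FAR)
z(0.62) = 0.3055
z(0.28) = -0.5828
d' = 0.3055 - -0.5828
= 0.89


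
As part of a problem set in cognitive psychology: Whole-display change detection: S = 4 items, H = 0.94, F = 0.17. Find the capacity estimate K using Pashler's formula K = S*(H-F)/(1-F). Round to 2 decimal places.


K = S * (H - F) / (1 - F)
H - F = 0.77
1 - F = 0.83
K = 4 * 0.77 / 0.83
= 3.71


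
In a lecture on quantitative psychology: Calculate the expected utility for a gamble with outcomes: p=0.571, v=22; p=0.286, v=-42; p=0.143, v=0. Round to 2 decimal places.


EU = sum(p_i * v_i)
0.571 * 22 = 12.562
0.286 * -42 = -12.012
0.143 * 0 = 0.0
EU = 12.562 + -12.012 + 0.0
= 0.55


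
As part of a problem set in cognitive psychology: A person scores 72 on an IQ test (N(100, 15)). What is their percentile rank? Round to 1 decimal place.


z = (IQ - mean) / SD
z = (72 - 100) / 15 = -1.8667
Percentile = Phi(-1.8667) * 100
Phi(-1.8667) = 0.030972
= 3.1


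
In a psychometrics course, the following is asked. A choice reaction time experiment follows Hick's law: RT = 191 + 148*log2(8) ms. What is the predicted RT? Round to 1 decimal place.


RT = 191 + 148 * log2(8)
log2(8) = 3.0
RT = 191 + 148 * 3.0
= 191 + 444.0
= 635.0 ms


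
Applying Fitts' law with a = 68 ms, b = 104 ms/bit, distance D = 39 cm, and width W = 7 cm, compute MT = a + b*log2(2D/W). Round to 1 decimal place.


MT = 68 + 104 * log2(2*39/7)
2D/W = 11.142857
log2(11.142857) = 3.478
MT = 68 + 104 * 3.478
= 429.7 ms


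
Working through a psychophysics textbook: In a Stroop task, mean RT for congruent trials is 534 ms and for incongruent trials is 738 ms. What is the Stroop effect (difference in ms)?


Stroop effect = RT(incongruent) - RT(congruent)
= 738 - 534
= 204 ms


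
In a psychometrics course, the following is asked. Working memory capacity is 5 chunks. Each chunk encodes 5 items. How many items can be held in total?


Total items = chunks * items_per_chunk
= 5 * 5
= 25


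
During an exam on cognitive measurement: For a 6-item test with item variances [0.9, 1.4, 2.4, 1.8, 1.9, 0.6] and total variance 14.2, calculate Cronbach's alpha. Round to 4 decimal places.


alpha = (k/(k-1)) * (1 - sum(s_i^2)/s_total^2)
sum(item variances) = 9.0
k/(k-1) = 6/5 = 1.2
1 - 9.0/14.2 = 1 - 0.633803 = 0.366197
alpha = 1.2 * 0.366197
= 0.4394


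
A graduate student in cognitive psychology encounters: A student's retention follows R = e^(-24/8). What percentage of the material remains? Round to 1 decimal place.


R = e^(-t/S)
-t/S = -24/8 = -3.0
R = e^(-3.0) = 0.049787
Percentage = 0.049787 * 100
= 5.0


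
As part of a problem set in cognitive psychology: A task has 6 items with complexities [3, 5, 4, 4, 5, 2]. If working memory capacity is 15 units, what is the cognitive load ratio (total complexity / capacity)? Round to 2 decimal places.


Total complexity = 3 + 5 + 4 + 4 + 5 + 2 = 23
Load = total / capacity = 23 / 15
= 1.53


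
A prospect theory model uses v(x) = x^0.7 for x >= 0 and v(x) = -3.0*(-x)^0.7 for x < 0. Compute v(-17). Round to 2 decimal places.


Since x = -17 < 0, use v(x) = -lambda*(-x)^alpha
(-x) = 17
17^0.7 = 7.2663
v(-17) = -3.0 * 7.2663
= -21.80


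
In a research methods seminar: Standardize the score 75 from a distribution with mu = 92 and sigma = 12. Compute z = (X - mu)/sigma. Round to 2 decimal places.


z = (X - mu) / sigma
= (75 - 92) / 12
= -17 / 12
= -1.42


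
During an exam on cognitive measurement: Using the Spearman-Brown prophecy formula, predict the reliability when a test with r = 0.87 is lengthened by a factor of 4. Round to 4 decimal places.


r_new = n*r / (1 + (n-1)*r)
Numerator = 4 * 0.87 = 3.48
Denominator = 1 + 3 * 0.87 = 3.61
r_new = 3.48 / 3.61
= 0.9640


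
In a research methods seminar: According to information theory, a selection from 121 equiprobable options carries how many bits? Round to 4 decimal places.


H = log2(n)
H = log2(121)
= 6.9189


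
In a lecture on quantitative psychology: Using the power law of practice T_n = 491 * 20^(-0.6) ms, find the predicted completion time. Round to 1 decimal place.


T_n = 491 * 20^(-0.6)
20^(-0.6) = 0.165723
T_n = 491 * 0.165723
= 81.4 ms


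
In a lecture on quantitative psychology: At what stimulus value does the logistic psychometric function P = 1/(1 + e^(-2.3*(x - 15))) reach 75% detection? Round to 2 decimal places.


At P = 0.75: 0.75 = 1/(1 + e^(-k*(x-x0)))
Solving: e^(-k*(x-x0)) = 1/3
x = x0 + ln(3)/k
ln(3) = 1.0986
x = 15 + 1.0986/2.3
= 15 + 0.4777
= 15.48


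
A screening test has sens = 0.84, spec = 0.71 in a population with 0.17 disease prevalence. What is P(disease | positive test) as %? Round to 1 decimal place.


PPV = (sens * prev) / (sens * prev + (1-spec) * (1-prev))
Numerator = 0.84 * 0.17 = 0.1428
P(positive and no disease) = (1 - spec) * (1 - prev) = (1 - 0.71) * (1 - 0.17) = 0.2407
Denominator = 0.1428 + 0.2407 = 0.3835
PPV = 0.1428 / 0.3835 = 0.37236
As percentage = 37.2


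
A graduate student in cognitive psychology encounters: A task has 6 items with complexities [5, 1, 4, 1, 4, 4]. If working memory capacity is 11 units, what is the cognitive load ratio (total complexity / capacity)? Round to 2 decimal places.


Total complexity = 5 + 1 + 4 + 1 + 4 + 4 = 19
Load = total / capacity = 19 / 11
= 1.73


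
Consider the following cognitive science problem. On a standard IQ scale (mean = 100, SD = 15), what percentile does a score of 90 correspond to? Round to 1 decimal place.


z = (IQ - mean) / SD
z = (90 - 100) / 15 = -0.6667
Percentile = Phi(-0.6667) * 100
Phi(-0.6667) = 0.252482
= 25.2


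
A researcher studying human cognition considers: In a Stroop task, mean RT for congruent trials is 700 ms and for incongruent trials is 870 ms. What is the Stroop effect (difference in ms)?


Stroop effect = RT(incongruent) - RT(congruent)
= 870 - 700
= 170 ms


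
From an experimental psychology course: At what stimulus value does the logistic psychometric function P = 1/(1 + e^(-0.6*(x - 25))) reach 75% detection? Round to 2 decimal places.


At P = 0.75: 0.75 = 1/(1 + e^(-k*(x-x0)))
Solving: e^(-k*(x-x0)) = 1/3
x = x0 + ln(3)/k
ln(3) = 1.0986
x = 25 + 1.0986/0.6
= 25 + 1.831
= 26.83


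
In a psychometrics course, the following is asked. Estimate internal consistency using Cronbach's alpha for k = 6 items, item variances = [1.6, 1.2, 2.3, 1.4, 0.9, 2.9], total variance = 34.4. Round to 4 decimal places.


alpha = (k/(k-1)) * (1 - sum(s_i^2)/s_total^2)
sum(item variances) = 10.3
k/(k-1) = 6/5 = 1.2
1 - 10.3/34.4 = 1 - 0.299419 = 0.700581
alpha = 1.2 * 0.700581
= 0.8407


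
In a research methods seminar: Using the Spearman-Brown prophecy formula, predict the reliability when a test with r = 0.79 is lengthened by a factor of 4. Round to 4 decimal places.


r_new = n*r / (1 + (n-1)*r)
Numerator = 4 * 0.79 = 3.16
Denominator = 1 + 3 * 0.79 = 3.37
r_new = 3.16 / 3.37
= 0.9377


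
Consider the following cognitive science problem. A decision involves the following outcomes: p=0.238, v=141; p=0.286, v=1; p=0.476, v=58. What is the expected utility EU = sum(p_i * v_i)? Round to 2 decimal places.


EU = sum(p_i * v_i)
0.238 * 141 = 33.558
0.286 * 1 = 0.286
0.476 * 58 = 27.608
EU = 33.558 + 0.286 + 27.608
= 61.45


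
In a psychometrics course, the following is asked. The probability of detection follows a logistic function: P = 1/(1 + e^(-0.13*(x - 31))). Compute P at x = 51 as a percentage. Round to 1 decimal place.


P(x) = 1/(1 + e^(-0.13*(51 - 31)))
Exponent = -0.13 * 20 = -2.6
e^(-2.6) = 0.074274
P = 1/(1 + 0.074274) = 0.930861
Percentage = 93.1


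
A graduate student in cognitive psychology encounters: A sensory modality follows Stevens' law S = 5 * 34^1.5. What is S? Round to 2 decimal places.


S = 5 * 34^1.5
34^1.5 = 198.2524
S = 5 * 198.2524
= 991.26


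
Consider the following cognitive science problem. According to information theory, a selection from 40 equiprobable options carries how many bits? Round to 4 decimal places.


H = log2(n)
H = log2(40)
= 5.3219


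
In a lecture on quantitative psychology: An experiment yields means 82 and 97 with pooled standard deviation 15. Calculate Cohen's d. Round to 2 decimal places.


Cohen's d = (M1 - M2) / S_pooled
= (82 - 97) / 15
= -15 / 15
= -1.00


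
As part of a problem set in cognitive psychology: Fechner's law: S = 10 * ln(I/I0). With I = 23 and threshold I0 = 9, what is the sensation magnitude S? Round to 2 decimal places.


S = 10 * ln(23/9)
I/I0 = 2.555556
ln(2.555556) = 0.9383
S = 10 * 0.9383
= 9.38


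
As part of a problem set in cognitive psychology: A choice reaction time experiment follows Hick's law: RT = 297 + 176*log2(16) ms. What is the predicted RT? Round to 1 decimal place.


RT = 297 + 176 * log2(16)
log2(16) = 4.0
RT = 297 + 176 * 4.0
= 297 + 704.0
= 1001.0 ms


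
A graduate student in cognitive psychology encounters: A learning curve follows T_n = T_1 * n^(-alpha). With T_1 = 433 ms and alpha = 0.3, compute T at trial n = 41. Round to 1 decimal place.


T_n = 433 * 41^(-0.3)
41^(-0.3) = 0.32822
T_n = 433 * 0.32822
= 142.1 ms


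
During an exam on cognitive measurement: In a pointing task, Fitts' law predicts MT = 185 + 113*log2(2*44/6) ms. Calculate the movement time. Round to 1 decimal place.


MT = 185 + 113 * log2(2*44/6)
2D/W = 14.666667
log2(14.666667) = 3.8745
MT = 185 + 113 * 3.8745
= 622.8 ms


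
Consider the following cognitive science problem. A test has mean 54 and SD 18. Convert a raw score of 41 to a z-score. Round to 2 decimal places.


z = (X - mu) / sigma
= (41 - 54) / 18
= -13 / 18
= -0.72


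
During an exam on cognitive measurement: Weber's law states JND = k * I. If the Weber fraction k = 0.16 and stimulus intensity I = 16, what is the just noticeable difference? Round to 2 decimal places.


JND = k * I
JND = 0.16 * 16
= 2.56


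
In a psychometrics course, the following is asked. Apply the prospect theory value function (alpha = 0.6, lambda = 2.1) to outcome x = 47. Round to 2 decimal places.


Since x = 47 >= 0, use v(x) = x^0.6
47^0.6 = 10.0753
v(47) = 10.08


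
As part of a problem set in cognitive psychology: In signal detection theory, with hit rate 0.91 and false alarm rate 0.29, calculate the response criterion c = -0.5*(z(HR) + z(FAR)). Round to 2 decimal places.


c = -0.5 * (z(HR) + z(FAR))
z(0.91) = 1.3408
z(0.29) = -0.5534
c = -0.5 * (1.3408 + -0.5534)
= -0.5 * 0.7874
= -0.39


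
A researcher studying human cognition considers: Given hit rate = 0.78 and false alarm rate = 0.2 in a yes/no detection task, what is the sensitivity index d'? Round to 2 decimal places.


d' = z(HR) - z(FAR)
z(0.78) = 0.7722
z(0.2) = -0.8416
d' = 0.7722 - -0.8416
= 1.61


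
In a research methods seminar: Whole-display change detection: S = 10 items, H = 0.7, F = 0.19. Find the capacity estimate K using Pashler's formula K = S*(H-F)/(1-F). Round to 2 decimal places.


K = S * (H - F) / (1 - F)
H - F = 0.51
1 - F = 0.81
K = 10 * 0.51 / 0.81
= 6.30


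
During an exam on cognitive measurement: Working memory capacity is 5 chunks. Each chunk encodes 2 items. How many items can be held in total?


Total items = chunks * items_per_chunk
= 5 * 2
= 10


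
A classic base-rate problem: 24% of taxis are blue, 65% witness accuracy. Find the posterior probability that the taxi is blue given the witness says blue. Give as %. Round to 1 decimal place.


P(blue | says blue) = P(says blue | blue)*P(blue) / [P(says blue | blue)*P(blue) + P(says blue | not blue)*P(not blue)]
Numerator = 0.65 * 0.24 = 0.156
False identification = 0.35 * 0.76 = 0.266
P = 0.156 / (0.156 + 0.266)
= 0.156 / 0.422
As percentage = 37.0


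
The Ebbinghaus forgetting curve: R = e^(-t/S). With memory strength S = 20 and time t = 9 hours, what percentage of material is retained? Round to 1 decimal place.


R = e^(-t/S)
-t/S = -9/20 = -0.45
R = e^(-0.45) = 0.637628
Percentage = 0.637628 * 100
= 63.8


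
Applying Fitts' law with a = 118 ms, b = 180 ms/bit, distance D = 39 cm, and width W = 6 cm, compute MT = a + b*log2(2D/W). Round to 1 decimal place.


MT = 118 + 180 * log2(2*39/6)
2D/W = 13.0
log2(13.0) = 3.7004
MT = 118 + 180 * 3.7004
= 784.1 ms


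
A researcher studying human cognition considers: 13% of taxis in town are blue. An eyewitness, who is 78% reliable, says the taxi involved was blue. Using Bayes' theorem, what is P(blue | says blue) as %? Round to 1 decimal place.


P(blue | says blue) = P(says blue | blue)*P(blue) / [P(says blue | blue)*P(blue) + P(says blue | not blue)*P(not blue)]
Numerator = 0.78 * 0.13 = 0.1014
False identification = 0.22 * 0.87 = 0.1914
P = 0.1014 / (0.1014 + 0.1914)
= 0.1014 / 0.2928
As percentage = 34.6


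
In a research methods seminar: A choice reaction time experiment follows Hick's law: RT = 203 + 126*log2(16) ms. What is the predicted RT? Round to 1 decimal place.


RT = 203 + 126 * log2(16)
log2(16) = 4.0
RT = 203 + 126 * 4.0
= 203 + 504.0
= 707.0 ms


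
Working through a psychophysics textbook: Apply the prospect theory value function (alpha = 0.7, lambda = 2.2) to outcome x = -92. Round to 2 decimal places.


Since x = -92 < 0, use v(x) = -lambda*(-x)^alpha
(-x) = 92
92^0.7 = 23.6947
v(-92) = -2.2 * 23.6947
= -52.13


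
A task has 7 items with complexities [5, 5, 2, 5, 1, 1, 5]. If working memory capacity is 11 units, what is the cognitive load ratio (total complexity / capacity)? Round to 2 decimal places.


Total complexity = 5 + 5 + 2 + 5 + 1 + 1 + 5 = 24
Load = total / capacity = 24 / 11
= 2.18


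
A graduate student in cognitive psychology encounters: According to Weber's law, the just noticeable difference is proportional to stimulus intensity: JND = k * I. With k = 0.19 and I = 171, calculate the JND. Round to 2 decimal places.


JND = k * I
JND = 0.19 * 171
= 32.49


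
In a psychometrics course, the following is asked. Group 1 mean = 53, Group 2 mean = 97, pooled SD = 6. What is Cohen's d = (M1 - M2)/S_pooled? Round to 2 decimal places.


Cohen's d = (M1 - M2) / S_pooled
= (53 - 97) / 6
= -44 / 6
= -7.33


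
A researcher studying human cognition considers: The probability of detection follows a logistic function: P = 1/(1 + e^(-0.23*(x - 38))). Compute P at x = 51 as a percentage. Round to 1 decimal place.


P(x) = 1/(1 + e^(-0.23*(51 - 38)))
Exponent = -0.23 * 13 = -2.99
e^(-2.99) = 0.050287
P = 1/(1 + 0.050287) = 0.952121
Percentage = 95.2


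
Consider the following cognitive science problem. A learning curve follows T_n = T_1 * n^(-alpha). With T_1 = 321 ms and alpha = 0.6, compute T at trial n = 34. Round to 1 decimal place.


T_n = 321 * 34^(-0.6)
34^(-0.6) = 0.120535
T_n = 321 * 0.120535
= 38.7 ms


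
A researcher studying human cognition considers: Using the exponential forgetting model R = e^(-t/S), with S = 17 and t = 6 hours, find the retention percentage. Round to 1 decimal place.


R = e^(-t/S)
-t/S = -6/17 = -0.352941
R = e^(-0.352941) = 0.702619
Percentage = 0.702619 * 100
= 70.3


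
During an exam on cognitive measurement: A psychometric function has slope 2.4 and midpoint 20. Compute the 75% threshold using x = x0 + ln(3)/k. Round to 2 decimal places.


At P = 0.75: 0.75 = 1/(1 + e^(-k*(x-x0)))
Solving: e^(-k*(x-x0)) = 1/3
x = x0 + ln(3)/k
ln(3) = 1.0986
x = 20 + 1.0986/2.4
= 20 + 0.4578
= 20.46


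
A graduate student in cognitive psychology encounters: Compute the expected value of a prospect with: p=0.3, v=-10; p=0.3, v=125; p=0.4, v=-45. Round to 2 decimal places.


EU = sum(p_i * v_i)
0.3 * -10 = -3.0
0.3 * 125 = 37.5
0.4 * -45 = -18.0
EU = -3.0 + 37.5 + -18.0
= 16.50
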